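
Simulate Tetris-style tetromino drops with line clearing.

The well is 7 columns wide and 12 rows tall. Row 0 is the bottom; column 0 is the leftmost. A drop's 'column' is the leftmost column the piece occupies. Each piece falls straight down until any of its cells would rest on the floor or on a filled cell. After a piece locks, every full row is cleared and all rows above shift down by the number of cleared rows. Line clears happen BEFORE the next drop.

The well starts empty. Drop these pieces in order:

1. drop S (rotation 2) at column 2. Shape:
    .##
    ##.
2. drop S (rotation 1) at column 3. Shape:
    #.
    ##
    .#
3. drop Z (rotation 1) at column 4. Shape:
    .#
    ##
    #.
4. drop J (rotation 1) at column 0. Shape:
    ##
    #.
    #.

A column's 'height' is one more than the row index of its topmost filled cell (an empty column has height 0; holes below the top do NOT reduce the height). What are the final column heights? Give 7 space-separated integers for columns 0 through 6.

Drop 1: S rot2 at col 2 lands with bottom-row=0; cleared 0 line(s) (total 0); column heights now [0 0 1 2 2 0 0], max=2
Drop 2: S rot1 at col 3 lands with bottom-row=2; cleared 0 line(s) (total 0); column heights now [0 0 1 5 4 0 0], max=5
Drop 3: Z rot1 at col 4 lands with bottom-row=4; cleared 0 line(s) (total 0); column heights now [0 0 1 5 6 7 0], max=7
Drop 4: J rot1 at col 0 lands with bottom-row=0; cleared 0 line(s) (total 0); column heights now [3 3 1 5 6 7 0], max=7

Answer: 3 3 1 5 6 7 0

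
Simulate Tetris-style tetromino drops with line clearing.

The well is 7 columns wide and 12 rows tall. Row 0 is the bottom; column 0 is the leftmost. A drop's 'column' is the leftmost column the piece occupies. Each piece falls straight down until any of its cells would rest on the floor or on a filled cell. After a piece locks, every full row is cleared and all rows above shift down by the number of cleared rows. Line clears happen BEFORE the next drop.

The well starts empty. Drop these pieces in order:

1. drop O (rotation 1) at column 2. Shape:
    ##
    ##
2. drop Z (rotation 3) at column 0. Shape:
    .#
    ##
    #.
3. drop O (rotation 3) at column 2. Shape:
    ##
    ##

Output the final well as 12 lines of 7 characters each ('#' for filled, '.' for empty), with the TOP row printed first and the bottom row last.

Answer: .......
.......
.......
.......
.......
.......
.......
.......
..##...
.###...
####...
#.##...

Derivation:
Drop 1: O rot1 at col 2 lands with bottom-row=0; cleared 0 line(s) (total 0); column heights now [0 0 2 2 0 0 0], max=2
Drop 2: Z rot3 at col 0 lands with bottom-row=0; cleared 0 line(s) (total 0); column heights now [2 3 2 2 0 0 0], max=3
Drop 3: O rot3 at col 2 lands with bottom-row=2; cleared 0 line(s) (total 0); column heights now [2 3 4 4 0 0 0], max=4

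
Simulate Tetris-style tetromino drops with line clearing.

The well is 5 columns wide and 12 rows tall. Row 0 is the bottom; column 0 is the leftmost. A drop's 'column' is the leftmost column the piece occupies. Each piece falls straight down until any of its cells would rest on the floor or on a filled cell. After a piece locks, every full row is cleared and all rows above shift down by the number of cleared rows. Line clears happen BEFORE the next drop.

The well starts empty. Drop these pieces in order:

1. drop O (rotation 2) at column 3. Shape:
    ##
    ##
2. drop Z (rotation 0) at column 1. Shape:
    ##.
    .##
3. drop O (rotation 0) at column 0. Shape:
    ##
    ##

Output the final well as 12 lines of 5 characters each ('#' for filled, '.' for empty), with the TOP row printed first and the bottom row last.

Drop 1: O rot2 at col 3 lands with bottom-row=0; cleared 0 line(s) (total 0); column heights now [0 0 0 2 2], max=2
Drop 2: Z rot0 at col 1 lands with bottom-row=2; cleared 0 line(s) (total 0); column heights now [0 4 4 3 2], max=4
Drop 3: O rot0 at col 0 lands with bottom-row=4; cleared 0 line(s) (total 0); column heights now [6 6 4 3 2], max=6

Answer: .....
.....
.....
.....
.....
.....
##...
##...
.##..
..##.
...##
...##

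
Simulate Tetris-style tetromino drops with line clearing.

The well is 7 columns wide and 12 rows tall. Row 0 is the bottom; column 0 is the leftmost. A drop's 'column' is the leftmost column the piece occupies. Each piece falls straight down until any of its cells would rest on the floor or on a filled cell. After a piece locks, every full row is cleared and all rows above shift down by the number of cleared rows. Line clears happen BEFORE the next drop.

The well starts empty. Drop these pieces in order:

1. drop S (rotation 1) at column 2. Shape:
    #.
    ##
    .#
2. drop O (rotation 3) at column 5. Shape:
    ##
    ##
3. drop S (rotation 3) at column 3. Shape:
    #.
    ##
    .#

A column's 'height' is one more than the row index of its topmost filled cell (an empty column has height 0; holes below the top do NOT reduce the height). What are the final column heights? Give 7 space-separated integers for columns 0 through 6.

Answer: 0 0 3 4 3 2 2

Derivation:
Drop 1: S rot1 at col 2 lands with bottom-row=0; cleared 0 line(s) (total 0); column heights now [0 0 3 2 0 0 0], max=3
Drop 2: O rot3 at col 5 lands with bottom-row=0; cleared 0 line(s) (total 0); column heights now [0 0 3 2 0 2 2], max=3
Drop 3: S rot3 at col 3 lands with bottom-row=1; cleared 0 line(s) (total 0); column heights now [0 0 3 4 3 2 2], max=4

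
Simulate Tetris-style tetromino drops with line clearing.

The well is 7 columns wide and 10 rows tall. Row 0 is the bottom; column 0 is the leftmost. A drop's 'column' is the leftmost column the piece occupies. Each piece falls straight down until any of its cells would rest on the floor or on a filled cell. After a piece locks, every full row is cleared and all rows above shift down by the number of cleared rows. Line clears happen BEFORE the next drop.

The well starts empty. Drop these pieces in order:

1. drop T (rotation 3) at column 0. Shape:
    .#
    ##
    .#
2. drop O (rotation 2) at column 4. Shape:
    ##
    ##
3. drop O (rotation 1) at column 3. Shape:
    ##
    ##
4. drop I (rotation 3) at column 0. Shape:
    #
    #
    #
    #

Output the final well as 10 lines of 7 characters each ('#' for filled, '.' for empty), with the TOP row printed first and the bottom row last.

Drop 1: T rot3 at col 0 lands with bottom-row=0; cleared 0 line(s) (total 0); column heights now [2 3 0 0 0 0 0], max=3
Drop 2: O rot2 at col 4 lands with bottom-row=0; cleared 0 line(s) (total 0); column heights now [2 3 0 0 2 2 0], max=3
Drop 3: O rot1 at col 3 lands with bottom-row=2; cleared 0 line(s) (total 0); column heights now [2 3 0 4 4 2 0], max=4
Drop 4: I rot3 at col 0 lands with bottom-row=2; cleared 0 line(s) (total 0); column heights now [6 3 0 4 4 2 0], max=6

Answer: .......
.......
.......
.......
#......
#......
#..##..
##.##..
##..##.
.#..##.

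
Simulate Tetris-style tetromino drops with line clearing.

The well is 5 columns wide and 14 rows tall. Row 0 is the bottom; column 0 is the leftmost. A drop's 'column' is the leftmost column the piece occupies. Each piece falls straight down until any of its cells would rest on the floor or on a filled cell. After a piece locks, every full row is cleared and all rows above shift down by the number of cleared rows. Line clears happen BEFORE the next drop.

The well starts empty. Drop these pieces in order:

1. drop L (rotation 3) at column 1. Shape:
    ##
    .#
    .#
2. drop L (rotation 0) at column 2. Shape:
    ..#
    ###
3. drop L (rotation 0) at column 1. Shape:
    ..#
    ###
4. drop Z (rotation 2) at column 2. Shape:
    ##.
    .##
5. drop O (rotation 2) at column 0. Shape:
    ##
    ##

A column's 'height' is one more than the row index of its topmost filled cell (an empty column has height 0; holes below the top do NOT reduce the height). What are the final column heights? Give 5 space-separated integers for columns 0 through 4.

Drop 1: L rot3 at col 1 lands with bottom-row=0; cleared 0 line(s) (total 0); column heights now [0 3 3 0 0], max=3
Drop 2: L rot0 at col 2 lands with bottom-row=3; cleared 0 line(s) (total 0); column heights now [0 3 4 4 5], max=5
Drop 3: L rot0 at col 1 lands with bottom-row=4; cleared 0 line(s) (total 0); column heights now [0 5 5 6 5], max=6
Drop 4: Z rot2 at col 2 lands with bottom-row=6; cleared 0 line(s) (total 0); column heights now [0 5 8 8 7], max=8
Drop 5: O rot2 at col 0 lands with bottom-row=5; cleared 0 line(s) (total 0); column heights now [7 7 8 8 7], max=8

Answer: 7 7 8 8 7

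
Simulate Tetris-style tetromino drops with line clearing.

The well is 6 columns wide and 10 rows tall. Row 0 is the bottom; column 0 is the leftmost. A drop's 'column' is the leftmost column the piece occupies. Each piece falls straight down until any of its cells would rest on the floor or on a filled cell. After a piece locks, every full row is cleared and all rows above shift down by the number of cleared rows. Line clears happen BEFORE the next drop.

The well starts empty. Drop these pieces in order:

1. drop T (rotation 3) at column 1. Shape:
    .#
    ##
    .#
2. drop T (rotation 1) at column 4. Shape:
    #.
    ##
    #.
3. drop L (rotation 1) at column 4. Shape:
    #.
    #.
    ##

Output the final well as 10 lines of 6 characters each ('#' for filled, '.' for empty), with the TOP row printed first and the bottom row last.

Drop 1: T rot3 at col 1 lands with bottom-row=0; cleared 0 line(s) (total 0); column heights now [0 2 3 0 0 0], max=3
Drop 2: T rot1 at col 4 lands with bottom-row=0; cleared 0 line(s) (total 0); column heights now [0 2 3 0 3 2], max=3
Drop 3: L rot1 at col 4 lands with bottom-row=3; cleared 0 line(s) (total 0); column heights now [0 2 3 0 6 4], max=6

Answer: ......
......
......
......
....#.
....#.
....##
..#.#.
.##.##
..#.#.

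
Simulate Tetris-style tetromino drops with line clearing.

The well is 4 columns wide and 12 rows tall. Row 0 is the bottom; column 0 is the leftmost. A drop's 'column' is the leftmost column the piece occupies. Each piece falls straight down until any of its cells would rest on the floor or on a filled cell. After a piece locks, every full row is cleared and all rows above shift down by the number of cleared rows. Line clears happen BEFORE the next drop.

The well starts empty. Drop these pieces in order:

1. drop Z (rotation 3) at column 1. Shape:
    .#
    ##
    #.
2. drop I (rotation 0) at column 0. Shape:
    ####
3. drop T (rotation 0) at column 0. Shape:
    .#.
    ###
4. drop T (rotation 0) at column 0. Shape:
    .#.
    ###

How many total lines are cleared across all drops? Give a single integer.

Answer: 1

Derivation:
Drop 1: Z rot3 at col 1 lands with bottom-row=0; cleared 0 line(s) (total 0); column heights now [0 2 3 0], max=3
Drop 2: I rot0 at col 0 lands with bottom-row=3; cleared 1 line(s) (total 1); column heights now [0 2 3 0], max=3
Drop 3: T rot0 at col 0 lands with bottom-row=3; cleared 0 line(s) (total 1); column heights now [4 5 4 0], max=5
Drop 4: T rot0 at col 0 lands with bottom-row=5; cleared 0 line(s) (total 1); column heights now [6 7 6 0], max=7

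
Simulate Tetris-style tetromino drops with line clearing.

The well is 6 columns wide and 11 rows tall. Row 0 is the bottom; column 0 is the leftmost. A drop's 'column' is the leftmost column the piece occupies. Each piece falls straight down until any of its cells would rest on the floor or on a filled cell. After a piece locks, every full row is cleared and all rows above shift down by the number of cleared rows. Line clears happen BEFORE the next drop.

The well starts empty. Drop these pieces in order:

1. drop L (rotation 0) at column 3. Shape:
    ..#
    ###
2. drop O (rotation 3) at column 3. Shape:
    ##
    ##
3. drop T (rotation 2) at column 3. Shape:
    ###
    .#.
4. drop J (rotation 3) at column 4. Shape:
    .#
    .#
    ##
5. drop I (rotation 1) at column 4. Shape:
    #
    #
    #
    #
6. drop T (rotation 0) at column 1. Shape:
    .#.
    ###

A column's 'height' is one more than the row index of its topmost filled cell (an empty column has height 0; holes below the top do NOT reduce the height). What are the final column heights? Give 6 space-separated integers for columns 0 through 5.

Answer: 0 6 7 6 10 8

Derivation:
Drop 1: L rot0 at col 3 lands with bottom-row=0; cleared 0 line(s) (total 0); column heights now [0 0 0 1 1 2], max=2
Drop 2: O rot3 at col 3 lands with bottom-row=1; cleared 0 line(s) (total 0); column heights now [0 0 0 3 3 2], max=3
Drop 3: T rot2 at col 3 lands with bottom-row=3; cleared 0 line(s) (total 0); column heights now [0 0 0 5 5 5], max=5
Drop 4: J rot3 at col 4 lands with bottom-row=5; cleared 0 line(s) (total 0); column heights now [0 0 0 5 6 8], max=8
Drop 5: I rot1 at col 4 lands with bottom-row=6; cleared 0 line(s) (total 0); column heights now [0 0 0 5 10 8], max=10
Drop 6: T rot0 at col 1 lands with bottom-row=5; cleared 0 line(s) (total 0); column heights now [0 6 7 6 10 8], max=10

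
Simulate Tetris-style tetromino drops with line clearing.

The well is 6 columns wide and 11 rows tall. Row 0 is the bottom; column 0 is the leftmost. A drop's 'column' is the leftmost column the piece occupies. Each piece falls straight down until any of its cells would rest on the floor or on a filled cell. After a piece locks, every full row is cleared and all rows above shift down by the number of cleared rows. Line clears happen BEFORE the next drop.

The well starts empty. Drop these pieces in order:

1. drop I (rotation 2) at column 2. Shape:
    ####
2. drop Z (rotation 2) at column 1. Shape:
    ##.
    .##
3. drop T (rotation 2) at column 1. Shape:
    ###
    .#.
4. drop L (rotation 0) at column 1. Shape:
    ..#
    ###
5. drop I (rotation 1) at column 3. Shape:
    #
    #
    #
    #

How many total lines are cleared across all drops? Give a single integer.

Drop 1: I rot2 at col 2 lands with bottom-row=0; cleared 0 line(s) (total 0); column heights now [0 0 1 1 1 1], max=1
Drop 2: Z rot2 at col 1 lands with bottom-row=1; cleared 0 line(s) (total 0); column heights now [0 3 3 2 1 1], max=3
Drop 3: T rot2 at col 1 lands with bottom-row=3; cleared 0 line(s) (total 0); column heights now [0 5 5 5 1 1], max=5
Drop 4: L rot0 at col 1 lands with bottom-row=5; cleared 0 line(s) (total 0); column heights now [0 6 6 7 1 1], max=7
Drop 5: I rot1 at col 3 lands with bottom-row=7; cleared 0 line(s) (total 0); column heights now [0 6 6 11 1 1], max=11

Answer: 0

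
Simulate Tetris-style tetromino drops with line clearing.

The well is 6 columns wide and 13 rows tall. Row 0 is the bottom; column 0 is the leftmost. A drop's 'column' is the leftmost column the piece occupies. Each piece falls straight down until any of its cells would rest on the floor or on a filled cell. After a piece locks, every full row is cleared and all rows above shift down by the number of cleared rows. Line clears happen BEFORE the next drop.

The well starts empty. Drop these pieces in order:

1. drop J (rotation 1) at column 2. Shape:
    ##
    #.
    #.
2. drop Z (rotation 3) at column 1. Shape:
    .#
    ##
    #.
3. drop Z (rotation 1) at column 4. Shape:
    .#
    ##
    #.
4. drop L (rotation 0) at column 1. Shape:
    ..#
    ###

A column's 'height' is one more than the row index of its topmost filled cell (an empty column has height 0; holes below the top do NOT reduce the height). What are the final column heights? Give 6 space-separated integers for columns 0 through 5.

Answer: 0 6 6 7 2 3

Derivation:
Drop 1: J rot1 at col 2 lands with bottom-row=0; cleared 0 line(s) (total 0); column heights now [0 0 3 3 0 0], max=3
Drop 2: Z rot3 at col 1 lands with bottom-row=2; cleared 0 line(s) (total 0); column heights now [0 4 5 3 0 0], max=5
Drop 3: Z rot1 at col 4 lands with bottom-row=0; cleared 0 line(s) (total 0); column heights now [0 4 5 3 2 3], max=5
Drop 4: L rot0 at col 1 lands with bottom-row=5; cleared 0 line(s) (total 0); column heights now [0 6 6 7 2 3], max=7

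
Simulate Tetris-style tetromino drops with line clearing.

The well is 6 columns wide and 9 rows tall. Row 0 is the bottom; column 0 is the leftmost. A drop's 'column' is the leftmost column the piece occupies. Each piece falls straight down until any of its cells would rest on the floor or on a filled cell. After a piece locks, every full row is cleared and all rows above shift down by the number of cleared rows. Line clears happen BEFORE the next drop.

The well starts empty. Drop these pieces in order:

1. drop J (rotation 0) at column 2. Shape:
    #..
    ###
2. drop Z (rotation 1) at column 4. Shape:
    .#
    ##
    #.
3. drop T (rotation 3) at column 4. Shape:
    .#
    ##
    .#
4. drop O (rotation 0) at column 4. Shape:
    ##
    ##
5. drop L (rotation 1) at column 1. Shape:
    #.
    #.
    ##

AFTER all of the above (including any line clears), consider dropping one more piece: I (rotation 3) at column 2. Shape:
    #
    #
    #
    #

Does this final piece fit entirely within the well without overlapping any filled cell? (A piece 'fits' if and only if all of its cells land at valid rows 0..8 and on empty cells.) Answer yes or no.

Drop 1: J rot0 at col 2 lands with bottom-row=0; cleared 0 line(s) (total 0); column heights now [0 0 2 1 1 0], max=2
Drop 2: Z rot1 at col 4 lands with bottom-row=1; cleared 0 line(s) (total 0); column heights now [0 0 2 1 3 4], max=4
Drop 3: T rot3 at col 4 lands with bottom-row=4; cleared 0 line(s) (total 0); column heights now [0 0 2 1 6 7], max=7
Drop 4: O rot0 at col 4 lands with bottom-row=7; cleared 0 line(s) (total 0); column heights now [0 0 2 1 9 9], max=9
Drop 5: L rot1 at col 1 lands with bottom-row=2; cleared 0 line(s) (total 0); column heights now [0 5 3 1 9 9], max=9
Test piece I rot3 at col 2 (width 1): heights before test = [0 5 3 1 9 9]; fits = True

Answer: yes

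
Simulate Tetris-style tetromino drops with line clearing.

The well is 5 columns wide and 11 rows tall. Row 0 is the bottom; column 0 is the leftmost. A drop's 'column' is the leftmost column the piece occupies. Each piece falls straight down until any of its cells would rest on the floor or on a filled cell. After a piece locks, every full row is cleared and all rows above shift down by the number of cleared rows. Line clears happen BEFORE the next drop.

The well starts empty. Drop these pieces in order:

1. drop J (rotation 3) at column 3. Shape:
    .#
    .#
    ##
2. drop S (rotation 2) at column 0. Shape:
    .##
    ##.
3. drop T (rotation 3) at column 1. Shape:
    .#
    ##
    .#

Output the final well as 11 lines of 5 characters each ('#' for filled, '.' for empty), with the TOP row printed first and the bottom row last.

Answer: .....
.....
.....
.....
.....
.....
..#..
.##..
..#.#
.##.#
##.##

Derivation:
Drop 1: J rot3 at col 3 lands with bottom-row=0; cleared 0 line(s) (total 0); column heights now [0 0 0 1 3], max=3
Drop 2: S rot2 at col 0 lands with bottom-row=0; cleared 0 line(s) (total 0); column heights now [1 2 2 1 3], max=3
Drop 3: T rot3 at col 1 lands with bottom-row=2; cleared 0 line(s) (total 0); column heights now [1 4 5 1 3], max=5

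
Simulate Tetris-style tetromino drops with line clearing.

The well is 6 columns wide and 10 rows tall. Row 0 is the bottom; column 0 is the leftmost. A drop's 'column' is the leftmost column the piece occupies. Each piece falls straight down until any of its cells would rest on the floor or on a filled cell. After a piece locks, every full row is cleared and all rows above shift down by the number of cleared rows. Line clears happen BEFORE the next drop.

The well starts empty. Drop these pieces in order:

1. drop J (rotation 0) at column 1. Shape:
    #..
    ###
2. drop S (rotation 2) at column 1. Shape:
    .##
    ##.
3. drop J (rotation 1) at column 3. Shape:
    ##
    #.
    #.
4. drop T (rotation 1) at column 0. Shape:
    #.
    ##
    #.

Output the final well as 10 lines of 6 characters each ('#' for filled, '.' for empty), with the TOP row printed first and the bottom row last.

Answer: ......
......
......
...##.
...#..
#..#..
####..
###...
.#....
.###..

Derivation:
Drop 1: J rot0 at col 1 lands with bottom-row=0; cleared 0 line(s) (total 0); column heights now [0 2 1 1 0 0], max=2
Drop 2: S rot2 at col 1 lands with bottom-row=2; cleared 0 line(s) (total 0); column heights now [0 3 4 4 0 0], max=4
Drop 3: J rot1 at col 3 lands with bottom-row=4; cleared 0 line(s) (total 0); column heights now [0 3 4 7 7 0], max=7
Drop 4: T rot1 at col 0 lands with bottom-row=2; cleared 0 line(s) (total 0); column heights now [5 4 4 7 7 0], max=7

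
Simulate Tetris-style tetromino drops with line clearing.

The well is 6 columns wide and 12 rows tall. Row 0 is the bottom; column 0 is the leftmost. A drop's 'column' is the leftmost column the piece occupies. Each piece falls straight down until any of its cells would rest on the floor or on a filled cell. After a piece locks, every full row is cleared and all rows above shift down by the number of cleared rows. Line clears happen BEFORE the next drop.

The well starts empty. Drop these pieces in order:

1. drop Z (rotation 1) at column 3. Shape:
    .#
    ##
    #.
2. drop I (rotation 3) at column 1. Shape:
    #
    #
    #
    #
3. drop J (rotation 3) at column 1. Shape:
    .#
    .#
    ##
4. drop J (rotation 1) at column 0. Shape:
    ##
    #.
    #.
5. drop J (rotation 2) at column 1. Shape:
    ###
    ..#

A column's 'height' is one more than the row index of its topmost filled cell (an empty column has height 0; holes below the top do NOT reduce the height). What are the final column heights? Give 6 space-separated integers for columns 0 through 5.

Answer: 6 8 8 8 3 0

Derivation:
Drop 1: Z rot1 at col 3 lands with bottom-row=0; cleared 0 line(s) (total 0); column heights now [0 0 0 2 3 0], max=3
Drop 2: I rot3 at col 1 lands with bottom-row=0; cleared 0 line(s) (total 0); column heights now [0 4 0 2 3 0], max=4
Drop 3: J rot3 at col 1 lands with bottom-row=4; cleared 0 line(s) (total 0); column heights now [0 5 7 2 3 0], max=7
Drop 4: J rot1 at col 0 lands with bottom-row=3; cleared 0 line(s) (total 0); column heights now [6 6 7 2 3 0], max=7
Drop 5: J rot2 at col 1 lands with bottom-row=6; cleared 0 line(s) (total 0); column heights now [6 8 8 8 3 0], max=8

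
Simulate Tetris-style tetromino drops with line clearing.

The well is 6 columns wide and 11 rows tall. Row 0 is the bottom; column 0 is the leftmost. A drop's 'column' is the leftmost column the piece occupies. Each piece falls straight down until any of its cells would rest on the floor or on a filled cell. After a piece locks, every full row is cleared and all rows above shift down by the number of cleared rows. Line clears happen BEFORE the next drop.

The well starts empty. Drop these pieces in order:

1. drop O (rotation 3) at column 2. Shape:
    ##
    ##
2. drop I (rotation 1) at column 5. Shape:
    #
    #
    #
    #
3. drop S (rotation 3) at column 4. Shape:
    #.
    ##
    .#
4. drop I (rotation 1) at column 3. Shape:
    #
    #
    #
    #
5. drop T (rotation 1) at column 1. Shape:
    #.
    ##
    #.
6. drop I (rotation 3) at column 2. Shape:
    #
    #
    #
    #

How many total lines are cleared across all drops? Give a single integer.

Drop 1: O rot3 at col 2 lands with bottom-row=0; cleared 0 line(s) (total 0); column heights now [0 0 2 2 0 0], max=2
Drop 2: I rot1 at col 5 lands with bottom-row=0; cleared 0 line(s) (total 0); column heights now [0 0 2 2 0 4], max=4
Drop 3: S rot3 at col 4 lands with bottom-row=4; cleared 0 line(s) (total 0); column heights now [0 0 2 2 7 6], max=7
Drop 4: I rot1 at col 3 lands with bottom-row=2; cleared 0 line(s) (total 0); column heights now [0 0 2 6 7 6], max=7
Drop 5: T rot1 at col 1 lands with bottom-row=1; cleared 0 line(s) (total 0); column heights now [0 4 3 6 7 6], max=7
Drop 6: I rot3 at col 2 lands with bottom-row=3; cleared 0 line(s) (total 0); column heights now [0 4 7 6 7 6], max=7

Answer: 0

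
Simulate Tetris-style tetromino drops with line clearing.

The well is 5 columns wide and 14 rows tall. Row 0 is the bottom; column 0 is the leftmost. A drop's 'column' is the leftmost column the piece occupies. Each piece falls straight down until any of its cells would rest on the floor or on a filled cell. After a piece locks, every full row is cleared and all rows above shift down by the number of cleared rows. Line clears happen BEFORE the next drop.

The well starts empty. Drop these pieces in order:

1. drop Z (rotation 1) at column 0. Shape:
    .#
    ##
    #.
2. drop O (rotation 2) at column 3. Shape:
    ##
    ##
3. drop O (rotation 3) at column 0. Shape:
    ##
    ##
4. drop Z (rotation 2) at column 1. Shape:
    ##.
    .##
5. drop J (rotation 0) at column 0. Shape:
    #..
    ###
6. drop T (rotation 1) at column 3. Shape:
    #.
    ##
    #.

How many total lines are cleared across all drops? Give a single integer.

Drop 1: Z rot1 at col 0 lands with bottom-row=0; cleared 0 line(s) (total 0); column heights now [2 3 0 0 0], max=3
Drop 2: O rot2 at col 3 lands with bottom-row=0; cleared 0 line(s) (total 0); column heights now [2 3 0 2 2], max=3
Drop 3: O rot3 at col 0 lands with bottom-row=3; cleared 0 line(s) (total 0); column heights now [5 5 0 2 2], max=5
Drop 4: Z rot2 at col 1 lands with bottom-row=4; cleared 0 line(s) (total 0); column heights now [5 6 6 5 2], max=6
Drop 5: J rot0 at col 0 lands with bottom-row=6; cleared 0 line(s) (total 0); column heights now [8 7 7 5 2], max=8
Drop 6: T rot1 at col 3 lands with bottom-row=5; cleared 1 line(s) (total 1); column heights now [7 6 6 7 2], max=7

Answer: 1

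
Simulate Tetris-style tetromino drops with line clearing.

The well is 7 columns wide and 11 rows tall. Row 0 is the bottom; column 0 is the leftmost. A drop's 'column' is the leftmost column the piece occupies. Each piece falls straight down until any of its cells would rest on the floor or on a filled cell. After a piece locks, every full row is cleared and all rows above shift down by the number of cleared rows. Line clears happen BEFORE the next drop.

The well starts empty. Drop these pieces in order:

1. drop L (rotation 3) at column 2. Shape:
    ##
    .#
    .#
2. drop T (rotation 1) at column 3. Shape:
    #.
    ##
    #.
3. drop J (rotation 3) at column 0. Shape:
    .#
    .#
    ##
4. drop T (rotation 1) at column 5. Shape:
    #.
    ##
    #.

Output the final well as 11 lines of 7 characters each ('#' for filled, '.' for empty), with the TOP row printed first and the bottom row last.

Drop 1: L rot3 at col 2 lands with bottom-row=0; cleared 0 line(s) (total 0); column heights now [0 0 3 3 0 0 0], max=3
Drop 2: T rot1 at col 3 lands with bottom-row=3; cleared 0 line(s) (total 0); column heights now [0 0 3 6 5 0 0], max=6
Drop 3: J rot3 at col 0 lands with bottom-row=0; cleared 0 line(s) (total 0); column heights now [1 3 3 6 5 0 0], max=6
Drop 4: T rot1 at col 5 lands with bottom-row=0; cleared 0 line(s) (total 0); column heights now [1 3 3 6 5 3 2], max=6

Answer: .......
.......
.......
.......
.......
...#...
...##..
...#...
.###.#.
.#.#.##
##.#.#.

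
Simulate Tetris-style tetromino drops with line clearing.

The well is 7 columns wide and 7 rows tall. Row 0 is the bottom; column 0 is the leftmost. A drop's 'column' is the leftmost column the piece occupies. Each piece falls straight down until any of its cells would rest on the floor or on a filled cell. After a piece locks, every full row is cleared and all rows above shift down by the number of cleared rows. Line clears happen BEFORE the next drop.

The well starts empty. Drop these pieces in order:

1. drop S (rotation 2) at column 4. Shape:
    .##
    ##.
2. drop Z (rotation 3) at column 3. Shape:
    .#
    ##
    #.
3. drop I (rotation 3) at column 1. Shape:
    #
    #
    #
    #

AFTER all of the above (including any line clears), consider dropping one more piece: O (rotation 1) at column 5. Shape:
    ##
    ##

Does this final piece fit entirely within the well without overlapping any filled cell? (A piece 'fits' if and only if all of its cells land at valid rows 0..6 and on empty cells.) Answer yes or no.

Drop 1: S rot2 at col 4 lands with bottom-row=0; cleared 0 line(s) (total 0); column heights now [0 0 0 0 1 2 2], max=2
Drop 2: Z rot3 at col 3 lands with bottom-row=0; cleared 0 line(s) (total 0); column heights now [0 0 0 2 3 2 2], max=3
Drop 3: I rot3 at col 1 lands with bottom-row=0; cleared 0 line(s) (total 0); column heights now [0 4 0 2 3 2 2], max=4
Test piece O rot1 at col 5 (width 2): heights before test = [0 4 0 2 3 2 2]; fits = True

Answer: yes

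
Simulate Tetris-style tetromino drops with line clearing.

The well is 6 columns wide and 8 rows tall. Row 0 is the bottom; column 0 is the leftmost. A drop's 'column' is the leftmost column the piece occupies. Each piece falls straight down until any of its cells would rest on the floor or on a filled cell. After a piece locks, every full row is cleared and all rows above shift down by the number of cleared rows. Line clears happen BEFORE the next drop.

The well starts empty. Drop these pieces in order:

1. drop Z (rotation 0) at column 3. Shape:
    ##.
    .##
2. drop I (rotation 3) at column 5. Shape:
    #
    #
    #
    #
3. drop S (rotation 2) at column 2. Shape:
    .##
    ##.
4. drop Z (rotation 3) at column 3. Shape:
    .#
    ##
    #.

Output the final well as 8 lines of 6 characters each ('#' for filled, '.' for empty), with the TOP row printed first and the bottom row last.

Drop 1: Z rot0 at col 3 lands with bottom-row=0; cleared 0 line(s) (total 0); column heights now [0 0 0 2 2 1], max=2
Drop 2: I rot3 at col 5 lands with bottom-row=1; cleared 0 line(s) (total 0); column heights now [0 0 0 2 2 5], max=5
Drop 3: S rot2 at col 2 lands with bottom-row=2; cleared 0 line(s) (total 0); column heights now [0 0 3 4 4 5], max=5
Drop 4: Z rot3 at col 3 lands with bottom-row=4; cleared 0 line(s) (total 0); column heights now [0 0 3 6 7 5], max=7

Answer: ......
....#.
...##.
...#.#
...###
..##.#
...###
....##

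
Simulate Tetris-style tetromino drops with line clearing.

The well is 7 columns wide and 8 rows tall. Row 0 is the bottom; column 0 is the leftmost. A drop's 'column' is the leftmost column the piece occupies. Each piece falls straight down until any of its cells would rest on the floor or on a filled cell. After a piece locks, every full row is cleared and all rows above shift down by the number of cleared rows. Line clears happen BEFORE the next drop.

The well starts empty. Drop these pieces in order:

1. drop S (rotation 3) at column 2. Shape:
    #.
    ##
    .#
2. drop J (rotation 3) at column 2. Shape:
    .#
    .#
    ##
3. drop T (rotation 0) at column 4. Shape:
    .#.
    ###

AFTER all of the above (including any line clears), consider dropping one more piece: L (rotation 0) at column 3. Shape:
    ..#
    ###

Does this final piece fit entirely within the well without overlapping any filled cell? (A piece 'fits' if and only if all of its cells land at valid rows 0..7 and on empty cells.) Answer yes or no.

Drop 1: S rot3 at col 2 lands with bottom-row=0; cleared 0 line(s) (total 0); column heights now [0 0 3 2 0 0 0], max=3
Drop 2: J rot3 at col 2 lands with bottom-row=3; cleared 0 line(s) (total 0); column heights now [0 0 4 6 0 0 0], max=6
Drop 3: T rot0 at col 4 lands with bottom-row=0; cleared 0 line(s) (total 0); column heights now [0 0 4 6 1 2 1], max=6
Test piece L rot0 at col 3 (width 3): heights before test = [0 0 4 6 1 2 1]; fits = True

Answer: yes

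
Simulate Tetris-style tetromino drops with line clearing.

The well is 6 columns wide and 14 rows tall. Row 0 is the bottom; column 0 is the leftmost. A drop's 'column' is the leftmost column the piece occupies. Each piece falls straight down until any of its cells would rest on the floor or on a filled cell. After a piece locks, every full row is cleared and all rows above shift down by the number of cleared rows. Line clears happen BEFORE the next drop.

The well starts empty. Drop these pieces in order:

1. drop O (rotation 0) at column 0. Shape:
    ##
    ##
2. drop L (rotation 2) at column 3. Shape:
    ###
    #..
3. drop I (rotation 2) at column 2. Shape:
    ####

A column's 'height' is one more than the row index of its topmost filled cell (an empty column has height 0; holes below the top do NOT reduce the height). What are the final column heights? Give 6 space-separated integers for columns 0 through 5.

Answer: 2 2 3 3 3 3

Derivation:
Drop 1: O rot0 at col 0 lands with bottom-row=0; cleared 0 line(s) (total 0); column heights now [2 2 0 0 0 0], max=2
Drop 2: L rot2 at col 3 lands with bottom-row=0; cleared 0 line(s) (total 0); column heights now [2 2 0 2 2 2], max=2
Drop 3: I rot2 at col 2 lands with bottom-row=2; cleared 0 line(s) (total 0); column heights now [2 2 3 3 3 3], max=3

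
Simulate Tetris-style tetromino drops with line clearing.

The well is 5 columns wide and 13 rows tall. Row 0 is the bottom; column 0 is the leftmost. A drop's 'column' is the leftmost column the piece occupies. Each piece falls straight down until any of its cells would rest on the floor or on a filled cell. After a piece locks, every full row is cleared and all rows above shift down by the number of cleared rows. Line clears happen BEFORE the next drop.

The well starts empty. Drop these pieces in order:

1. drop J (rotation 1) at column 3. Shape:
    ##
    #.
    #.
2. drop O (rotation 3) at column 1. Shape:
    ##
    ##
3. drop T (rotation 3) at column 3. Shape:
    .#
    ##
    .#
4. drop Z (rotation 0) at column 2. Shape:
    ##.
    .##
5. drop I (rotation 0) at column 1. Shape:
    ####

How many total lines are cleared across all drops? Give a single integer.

Answer: 0

Derivation:
Drop 1: J rot1 at col 3 lands with bottom-row=0; cleared 0 line(s) (total 0); column heights now [0 0 0 3 3], max=3
Drop 2: O rot3 at col 1 lands with bottom-row=0; cleared 0 line(s) (total 0); column heights now [0 2 2 3 3], max=3
Drop 3: T rot3 at col 3 lands with bottom-row=3; cleared 0 line(s) (total 0); column heights now [0 2 2 5 6], max=6
Drop 4: Z rot0 at col 2 lands with bottom-row=6; cleared 0 line(s) (total 0); column heights now [0 2 8 8 7], max=8
Drop 5: I rot0 at col 1 lands with bottom-row=8; cleared 0 line(s) (total 0); column heights now [0 9 9 9 9], max=9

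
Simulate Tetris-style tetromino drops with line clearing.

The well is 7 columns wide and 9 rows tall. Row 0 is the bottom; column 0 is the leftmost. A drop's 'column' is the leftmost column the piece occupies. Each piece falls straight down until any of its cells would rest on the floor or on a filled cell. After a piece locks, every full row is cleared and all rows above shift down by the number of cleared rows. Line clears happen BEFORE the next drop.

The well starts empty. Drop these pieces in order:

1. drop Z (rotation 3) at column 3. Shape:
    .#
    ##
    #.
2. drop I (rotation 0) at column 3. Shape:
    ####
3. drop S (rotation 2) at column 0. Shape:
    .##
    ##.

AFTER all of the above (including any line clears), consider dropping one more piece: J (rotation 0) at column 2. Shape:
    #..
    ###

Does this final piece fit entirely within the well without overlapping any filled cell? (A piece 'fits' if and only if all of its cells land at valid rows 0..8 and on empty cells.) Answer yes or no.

Answer: yes

Derivation:
Drop 1: Z rot3 at col 3 lands with bottom-row=0; cleared 0 line(s) (total 0); column heights now [0 0 0 2 3 0 0], max=3
Drop 2: I rot0 at col 3 lands with bottom-row=3; cleared 0 line(s) (total 0); column heights now [0 0 0 4 4 4 4], max=4
Drop 3: S rot2 at col 0 lands with bottom-row=0; cleared 0 line(s) (total 0); column heights now [1 2 2 4 4 4 4], max=4
Test piece J rot0 at col 2 (width 3): heights before test = [1 2 2 4 4 4 4]; fits = True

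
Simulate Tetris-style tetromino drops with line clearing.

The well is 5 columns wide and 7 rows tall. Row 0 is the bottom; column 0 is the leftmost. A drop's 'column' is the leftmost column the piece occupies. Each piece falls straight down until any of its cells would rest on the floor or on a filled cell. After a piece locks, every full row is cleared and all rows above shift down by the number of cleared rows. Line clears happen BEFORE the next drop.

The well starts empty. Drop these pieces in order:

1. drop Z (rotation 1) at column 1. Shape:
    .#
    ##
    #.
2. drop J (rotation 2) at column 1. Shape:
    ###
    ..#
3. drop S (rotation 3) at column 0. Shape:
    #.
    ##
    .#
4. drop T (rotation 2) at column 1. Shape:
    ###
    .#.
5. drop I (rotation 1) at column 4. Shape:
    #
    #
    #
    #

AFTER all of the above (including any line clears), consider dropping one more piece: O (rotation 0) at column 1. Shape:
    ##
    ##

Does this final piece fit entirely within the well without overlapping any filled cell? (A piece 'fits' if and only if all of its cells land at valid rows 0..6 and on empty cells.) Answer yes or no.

Answer: no

Derivation:
Drop 1: Z rot1 at col 1 lands with bottom-row=0; cleared 0 line(s) (total 0); column heights now [0 2 3 0 0], max=3
Drop 2: J rot2 at col 1 lands with bottom-row=2; cleared 0 line(s) (total 0); column heights now [0 4 4 4 0], max=4
Drop 3: S rot3 at col 0 lands with bottom-row=4; cleared 0 line(s) (total 0); column heights now [7 6 4 4 0], max=7
Drop 4: T rot2 at col 1 lands with bottom-row=5; cleared 0 line(s) (total 0); column heights now [7 7 7 7 0], max=7
Drop 5: I rot1 at col 4 lands with bottom-row=0; cleared 0 line(s) (total 0); column heights now [7 7 7 7 4], max=7
Test piece O rot0 at col 1 (width 2): heights before test = [7 7 7 7 4]; fits = False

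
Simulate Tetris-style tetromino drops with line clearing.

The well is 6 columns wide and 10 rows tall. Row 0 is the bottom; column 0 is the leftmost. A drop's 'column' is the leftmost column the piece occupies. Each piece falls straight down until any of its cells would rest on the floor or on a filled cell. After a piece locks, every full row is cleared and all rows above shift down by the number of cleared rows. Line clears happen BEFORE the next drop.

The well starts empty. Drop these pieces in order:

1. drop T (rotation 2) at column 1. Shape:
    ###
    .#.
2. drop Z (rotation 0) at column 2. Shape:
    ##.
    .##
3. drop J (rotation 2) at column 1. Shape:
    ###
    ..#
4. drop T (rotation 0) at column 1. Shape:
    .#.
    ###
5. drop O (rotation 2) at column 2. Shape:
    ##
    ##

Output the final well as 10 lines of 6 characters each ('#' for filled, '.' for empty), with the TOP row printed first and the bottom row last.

Drop 1: T rot2 at col 1 lands with bottom-row=0; cleared 0 line(s) (total 0); column heights now [0 2 2 2 0 0], max=2
Drop 2: Z rot0 at col 2 lands with bottom-row=2; cleared 0 line(s) (total 0); column heights now [0 2 4 4 3 0], max=4
Drop 3: J rot2 at col 1 lands with bottom-row=4; cleared 0 line(s) (total 0); column heights now [0 6 6 6 3 0], max=6
Drop 4: T rot0 at col 1 lands with bottom-row=6; cleared 0 line(s) (total 0); column heights now [0 7 8 7 3 0], max=8
Drop 5: O rot2 at col 2 lands with bottom-row=8; cleared 0 line(s) (total 0); column heights now [0 7 10 10 3 0], max=10

Answer: ..##..
..##..
..#...
.###..
.###..
...#..
..##..
...##.
.###..
..#...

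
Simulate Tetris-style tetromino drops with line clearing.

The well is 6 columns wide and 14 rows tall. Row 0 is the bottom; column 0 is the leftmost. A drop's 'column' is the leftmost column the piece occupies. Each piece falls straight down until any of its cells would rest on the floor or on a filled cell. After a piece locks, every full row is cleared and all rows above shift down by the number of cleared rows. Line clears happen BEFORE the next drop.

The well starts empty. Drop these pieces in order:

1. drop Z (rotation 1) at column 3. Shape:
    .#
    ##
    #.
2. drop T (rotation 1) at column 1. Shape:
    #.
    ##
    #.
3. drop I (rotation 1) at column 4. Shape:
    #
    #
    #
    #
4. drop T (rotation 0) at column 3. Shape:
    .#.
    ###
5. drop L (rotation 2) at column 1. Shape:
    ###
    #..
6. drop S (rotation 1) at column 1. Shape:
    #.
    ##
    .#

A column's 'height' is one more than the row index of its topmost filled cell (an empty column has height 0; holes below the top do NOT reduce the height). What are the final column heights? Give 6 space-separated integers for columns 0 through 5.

Drop 1: Z rot1 at col 3 lands with bottom-row=0; cleared 0 line(s) (total 0); column heights now [0 0 0 2 3 0], max=3
Drop 2: T rot1 at col 1 lands with bottom-row=0; cleared 0 line(s) (total 0); column heights now [0 3 2 2 3 0], max=3
Drop 3: I rot1 at col 4 lands with bottom-row=3; cleared 0 line(s) (total 0); column heights now [0 3 2 2 7 0], max=7
Drop 4: T rot0 at col 3 lands with bottom-row=7; cleared 0 line(s) (total 0); column heights now [0 3 2 8 9 8], max=9
Drop 5: L rot2 at col 1 lands with bottom-row=7; cleared 0 line(s) (total 0); column heights now [0 9 9 9 9 8], max=9
Drop 6: S rot1 at col 1 lands with bottom-row=9; cleared 0 line(s) (total 0); column heights now [0 12 11 9 9 8], max=12

Answer: 0 12 11 9 9 8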